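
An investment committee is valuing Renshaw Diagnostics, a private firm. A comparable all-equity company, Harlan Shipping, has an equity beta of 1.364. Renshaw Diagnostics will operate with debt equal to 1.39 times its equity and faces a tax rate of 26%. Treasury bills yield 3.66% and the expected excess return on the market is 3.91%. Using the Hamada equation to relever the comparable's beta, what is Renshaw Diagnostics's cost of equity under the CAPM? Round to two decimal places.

14.48%

β_L = β_U × [1 + (1 − t)(D/E)] = 1.364 × [1 + (1 − 0.26) × 1.39]
    = 1.364 × [1 + 0.74 × 1.39] = 1.364 × 2.0286 = 2.7670
E(R) = R_f + β_L × MRP = 3.66% + 2.7670 × 3.91% = 14.48%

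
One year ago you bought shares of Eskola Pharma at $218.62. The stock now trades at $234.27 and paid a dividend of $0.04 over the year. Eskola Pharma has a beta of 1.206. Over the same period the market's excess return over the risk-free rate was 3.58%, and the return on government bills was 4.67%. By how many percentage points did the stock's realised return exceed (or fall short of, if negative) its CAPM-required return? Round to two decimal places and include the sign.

-1.81%

Realised HPR = (P1 + D1 − P0) / P0 = (234.27 + 0.04 − 218.62) / 218.62 = 15.69 / 218.62 = 7.1768%
CAPM required = R_f + β·MRP = 4.67% + 1.206 × 3.58% = 8.98748%
α = realised − required = 7.1768% − 8.98748% = -1.81%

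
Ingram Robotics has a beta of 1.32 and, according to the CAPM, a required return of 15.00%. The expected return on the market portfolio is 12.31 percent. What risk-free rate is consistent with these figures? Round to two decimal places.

3.90%

E(R) = R_f + β(E(R_m) − R_f) = R_f(1 − β) + β·E(R_m)
15.00% = R_f × (1 − 1.32) + 1.32 × 12.31%
15.00% = R_f × -0.32 + 16.2492%
R_f = (15.00% − 16.2492%) / -0.32 = 3.90%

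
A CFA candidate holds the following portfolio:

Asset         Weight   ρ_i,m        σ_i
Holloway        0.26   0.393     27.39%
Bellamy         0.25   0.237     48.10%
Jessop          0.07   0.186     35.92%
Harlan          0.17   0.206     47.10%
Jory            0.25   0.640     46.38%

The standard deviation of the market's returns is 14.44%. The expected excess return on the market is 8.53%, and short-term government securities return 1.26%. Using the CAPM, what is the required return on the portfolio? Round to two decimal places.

β_Holloway = 0.393 × 27.39% / 14.44% = 0.7454
β_Bellamy = 0.237 × 48.10% / 14.44% = 0.7895
β_Jessop = 0.186 × 35.92% / 14.44% = 0.4627
β_Harlan = 0.206 × 47.10% / 14.44% = 0.6719
β_Jory = 0.640 × 46.38% / 14.44% = 2.0556
β_P = Σ w_i β_i = 0.26×0.7454 + 0.25×0.7895 + 0.07×0.4627 + 0.17×0.6719 + 0.25×2.0556 = 1.0517
E(R_P) = R_f + β_P × MRP = 1.26% + 1.0517 × 8.53% = 10.23%

10.23%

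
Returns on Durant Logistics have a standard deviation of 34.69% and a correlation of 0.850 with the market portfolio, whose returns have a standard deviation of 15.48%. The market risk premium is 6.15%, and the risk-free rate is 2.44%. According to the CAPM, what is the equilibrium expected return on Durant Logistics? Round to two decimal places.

14.15%

β = ρ × σ_i / σ_m = 0.850 × 34.69% / 15.48% = 1.9048
E(R) = 2.44% + 1.9048 × 6.15% = 14.15%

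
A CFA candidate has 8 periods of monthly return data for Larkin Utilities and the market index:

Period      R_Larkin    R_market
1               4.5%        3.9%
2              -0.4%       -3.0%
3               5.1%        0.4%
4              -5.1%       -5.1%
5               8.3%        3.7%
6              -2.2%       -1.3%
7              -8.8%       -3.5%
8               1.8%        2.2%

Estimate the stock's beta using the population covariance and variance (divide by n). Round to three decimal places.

Mean R_i = (4.5 − 0.4 + 5.1 − 5.1 + 8.3 − 2.2 − 8.8 + 1.8) / 8 = 0.4000%
Mean R_m = (3.9 − 3.0 + 0.4 − 5.1 + 3.7 − 1.3 − 3.5 + 2.2) / 8 = -0.3375%
Σ(R_i − R̄_i)(R_m − R̄_m) = 116.2100  ⇒  Cov = 116.2100 / 8 = 14.5263
Σ(R_m − R̄_m)² = 81.9388  ⇒  Var(R_m) = 81.9388 / 8 = 10.2424
β = Cov / Var(R_m) = 14.5263 / 10.2424 = 1.4183

1.418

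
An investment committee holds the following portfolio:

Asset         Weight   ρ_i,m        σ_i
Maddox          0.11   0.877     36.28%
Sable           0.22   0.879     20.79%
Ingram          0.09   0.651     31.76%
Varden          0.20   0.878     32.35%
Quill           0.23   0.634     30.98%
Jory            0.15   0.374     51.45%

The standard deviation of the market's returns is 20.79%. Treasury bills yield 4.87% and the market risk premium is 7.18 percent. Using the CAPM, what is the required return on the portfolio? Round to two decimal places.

12.63%

β_Maddox = 0.877 × 36.28% / 20.79% = 1.5304
β_Sable = 0.879 × 20.79% / 20.79% = 0.8790
β_Ingram = 0.651 × 31.76% / 20.79% = 0.9945
β_Varden = 0.878 × 32.35% / 20.79% = 1.3662
β_Quill = 0.634 × 30.98% / 20.79% = 0.9447
β_Jory = 0.374 × 51.45% / 20.79% = 0.9256
β_P = Σ w_i β_i = 0.11×1.5304 + 0.22×0.8790 + 0.09×0.9945 + 0.20×1.3662 + 0.23×0.9447 + 0.15×0.9256 = 1.0806
E(R_P) = R_f + β_P × MRP = 4.87% + 1.0806 × 7.18% = 12.63%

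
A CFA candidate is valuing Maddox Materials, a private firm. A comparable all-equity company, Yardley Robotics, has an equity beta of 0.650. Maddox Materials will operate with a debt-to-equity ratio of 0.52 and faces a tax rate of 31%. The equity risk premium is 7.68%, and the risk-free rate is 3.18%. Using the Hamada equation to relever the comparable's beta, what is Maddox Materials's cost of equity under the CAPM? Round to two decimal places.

β_L = β_U × [1 + (1 − t)(D/E)] = 0.650 × [1 + (1 − 0.31) × 0.52]
    = 0.650 × [1 + 0.69 × 0.52] = 0.650 × 1.3588 = 0.8832
E(R) = R_f + β_L × MRP = 3.18% + 0.8832 × 7.68% = 9.96%

9.96%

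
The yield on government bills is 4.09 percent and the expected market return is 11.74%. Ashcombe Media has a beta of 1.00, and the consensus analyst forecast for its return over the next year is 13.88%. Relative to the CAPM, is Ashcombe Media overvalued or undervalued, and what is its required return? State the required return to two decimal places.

Undervalued; required return 11.74%

MRP = 11.74% − 4.09% = 7.65%
Required return = R_f + β·MRP = 4.09% + 1.00 × 7.65% = 11.74%
Forecast 13.88% > required 11.74% → the stock plots above the SML → undervalued.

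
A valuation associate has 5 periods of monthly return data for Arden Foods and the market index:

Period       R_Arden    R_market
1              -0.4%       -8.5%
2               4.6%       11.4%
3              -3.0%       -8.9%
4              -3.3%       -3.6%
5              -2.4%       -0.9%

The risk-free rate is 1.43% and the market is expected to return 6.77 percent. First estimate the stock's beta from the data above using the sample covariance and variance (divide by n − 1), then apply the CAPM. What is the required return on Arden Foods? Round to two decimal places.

3.13%

Mean R_i = (-0.4 + 4.6 − 3.0 − 3.3 − 2.4) / 5 = -0.9000%
Mean R_m = (-8.5 + 11.4 − 8.9 − 3.6 − 0.9) / 5 = -2.1000%
Σ(R_i − R̄_i)(R_m − R̄_m) = 87.1300  ⇒  Cov = 87.1300 / 4 = 21.7825
Σ(R_m − R̄_m)² = 273.1400  ⇒  Var(R_m) = 273.1400 / 4 = 68.2850
β = Cov / Var(R_m) = 21.7825 / 68.2850 = 0.3190
MRP = 6.77% − 1.43% = 5.34%
E(R) = R_f + β × MRP = 1.43% + 0.3190 × 5.34% = 3.13%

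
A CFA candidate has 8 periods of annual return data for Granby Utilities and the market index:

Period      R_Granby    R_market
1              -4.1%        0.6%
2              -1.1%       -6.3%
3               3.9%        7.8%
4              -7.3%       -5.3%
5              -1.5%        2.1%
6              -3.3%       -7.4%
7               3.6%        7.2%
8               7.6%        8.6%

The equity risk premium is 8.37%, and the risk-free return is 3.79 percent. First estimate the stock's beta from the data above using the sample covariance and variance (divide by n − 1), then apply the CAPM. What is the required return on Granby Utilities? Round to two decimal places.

Mean R_i = (-4.1 − 1.1 + 3.9 − 7.3 − 1.5 − 3.3 + 3.6 + 7.6) / 8 = -0.2750%
Mean R_m = (0.6 − 6.3 + 7.8 − 5.3 + 2.1 − 7.4 + 7.2 + 8.6) / 8 = 0.9125%
Σ(R_i − R̄_i)(R_m − R̄_m) = 188.1375  ⇒  Cov = 188.1375 / 7 = 26.8768
Σ(R_m − R̄_m)² = 307.2888  ⇒  Var(R_m) = 307.2888 / 7 = 43.8984
β = Cov / Var(R_m) = 26.8768 / 43.8984 = 0.6123
E(R) = R_f + β × MRP = 3.79% + 0.6123 × 8.37% = 8.91%

8.91%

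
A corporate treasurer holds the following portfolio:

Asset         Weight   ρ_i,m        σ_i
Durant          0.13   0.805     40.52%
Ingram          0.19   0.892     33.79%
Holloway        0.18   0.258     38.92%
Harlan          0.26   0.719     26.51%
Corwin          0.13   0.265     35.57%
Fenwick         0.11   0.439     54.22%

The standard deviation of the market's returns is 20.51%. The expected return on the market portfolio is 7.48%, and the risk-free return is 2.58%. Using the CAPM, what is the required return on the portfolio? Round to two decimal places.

7.50%

β_Durant = 0.805 × 40.52% / 20.51% = 1.5904
β_Ingram = 0.892 × 33.79% / 20.51% = 1.4696
β_Holloway = 0.258 × 38.92% / 20.51% = 0.4896
β_Harlan = 0.719 × 26.51% / 20.51% = 0.9293
β_Corwin = 0.265 × 35.57% / 20.51% = 0.4596
β_Fenwick = 0.439 × 54.22% / 20.51% = 1.1605
β_P = Σ w_i β_i = 0.13×1.5904 + 0.19×1.4696 + 0.18×0.4896 + 0.26×0.9293 + 0.13×0.4596 + 0.11×1.1605 = 1.0031
MRP = 7.48% − 2.58% = 4.90%
E(R_P) = R_f + β_P × MRP = 2.58% + 1.0031 × 4.90% = 7.50%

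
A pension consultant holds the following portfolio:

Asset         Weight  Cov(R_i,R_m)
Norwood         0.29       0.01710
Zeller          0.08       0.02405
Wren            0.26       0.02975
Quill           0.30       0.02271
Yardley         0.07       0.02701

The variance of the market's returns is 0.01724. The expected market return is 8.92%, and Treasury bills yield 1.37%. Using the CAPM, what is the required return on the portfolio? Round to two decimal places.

β_Norwood = 0.01710 / 0.01724 = 0.9919
β_Zeller = 0.02405 / 0.01724 = 1.3950
β_Wren = 0.02975 / 0.01724 = 1.7256
β_Quill = 0.02271 / 0.01724 = 1.3173
β_Yardley = 0.02701 / 0.01724 = 1.5667
β_P = Σ w_i β_i = 0.29×0.9919 + 0.08×1.3950 + 0.26×1.7256 + 0.30×1.3173 + 0.07×1.5667 = 1.3528
MRP = 8.92% − 1.37% = 7.55%
E(R_P) = R_f + β_P × MRP = 1.37% + 1.3528 × 7.55% = 11.58%

11.58%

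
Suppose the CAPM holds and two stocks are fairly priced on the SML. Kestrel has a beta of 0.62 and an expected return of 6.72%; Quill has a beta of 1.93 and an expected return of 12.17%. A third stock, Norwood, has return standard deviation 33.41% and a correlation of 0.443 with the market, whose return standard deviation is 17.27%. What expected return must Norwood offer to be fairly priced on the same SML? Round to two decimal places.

MRP = (12.17% − 6.72%) / (1.93 − 0.62) = 4.1603%
R_f = 6.72% − 0.62 × 4.1603% = 4.1406%
β_Norwood = ρ·σ_i/σ_m = 0.443 × 33.41 / 17.27 = 0.8570
E(R_Norwood) = R_f + β × MRP = 4.1406% + 0.8570 × 4.1603% = 7.71%

7.71%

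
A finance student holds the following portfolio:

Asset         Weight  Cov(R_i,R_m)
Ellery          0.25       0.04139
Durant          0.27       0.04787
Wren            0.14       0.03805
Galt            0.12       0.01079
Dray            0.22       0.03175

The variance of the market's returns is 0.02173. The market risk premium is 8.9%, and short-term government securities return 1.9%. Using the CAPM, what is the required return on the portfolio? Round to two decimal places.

17.00%

β_Ellery = 0.04139 / 0.02173 = 1.9047
β_Durant = 0.04787 / 0.02173 = 2.2029
β_Wren = 0.03805 / 0.02173 = 1.7510
β_Galt = 0.01079 / 0.02173 = 0.4965
β_Dray = 0.03175 / 0.02173 = 1.4611
β_P = Σ w_i β_i = 0.25×1.9047 + 0.27×2.2029 + 0.14×1.7510 + 0.12×0.4965 + 0.22×1.4611 = 1.6971
E(R_P) = R_f + β_P × MRP = 1.9% + 1.6971 × 8.9% = 17.00%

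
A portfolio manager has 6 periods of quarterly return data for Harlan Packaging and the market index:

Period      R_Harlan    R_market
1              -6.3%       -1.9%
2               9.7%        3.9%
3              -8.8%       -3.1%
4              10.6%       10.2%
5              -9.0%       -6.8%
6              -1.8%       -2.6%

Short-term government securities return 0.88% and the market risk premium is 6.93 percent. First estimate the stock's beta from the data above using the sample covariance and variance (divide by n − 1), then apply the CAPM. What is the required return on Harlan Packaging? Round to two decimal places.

10.25%

Mean R_i = (-6.3 + 9.7 − 8.8 + 10.6 − 9.0 − 1.8) / 6 = -0.9333%
Mean R_m = (-1.9 + 3.9 − 3.1 + 10.2 − 6.8 − 2.6) / 6 = -0.0500%
Σ(R_i − R̄_i)(R_m − R̄_m) = 250.8000  ⇒  Cov = 250.8000 / 5 = 50.1600
Σ(R_m − R̄_m)² = 185.4550  ⇒  Var(R_m) = 185.4550 / 5 = 37.0910
β = Cov / Var(R_m) = 50.1600 / 37.0910 = 1.3523
E(R) = R_f + β × MRP = 0.88% + 1.3523 × 6.93% = 10.25%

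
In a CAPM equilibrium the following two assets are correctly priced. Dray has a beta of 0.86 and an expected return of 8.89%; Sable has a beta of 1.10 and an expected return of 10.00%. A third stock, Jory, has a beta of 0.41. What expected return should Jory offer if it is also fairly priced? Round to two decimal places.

MRP (SML slope) = (10.00% − 8.89%) / (1.10 − 0.86) = 1.11% / 0.24 = 4.6250%
R_f (intercept) = 8.89% − 0.86 × 4.6250% = 4.9125%
E(R_Jory) = R_f + β × MRP = 4.9125% + 0.41 × 4.6250% = 6.81%

6.81%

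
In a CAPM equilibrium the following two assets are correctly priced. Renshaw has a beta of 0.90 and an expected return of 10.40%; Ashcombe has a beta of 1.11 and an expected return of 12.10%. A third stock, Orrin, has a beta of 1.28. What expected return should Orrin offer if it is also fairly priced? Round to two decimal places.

13.48%

MRP (SML slope) = (12.10% − 10.40%) / (1.11 − 0.90) = 1.70% / 0.21 = 8.0952%
R_f (intercept) = 10.40% − 0.90 × 8.0952% = 3.1143%
E(R_Orrin) = R_f + β × MRP = 3.1143% + 1.28 × 8.0952% = 13.48%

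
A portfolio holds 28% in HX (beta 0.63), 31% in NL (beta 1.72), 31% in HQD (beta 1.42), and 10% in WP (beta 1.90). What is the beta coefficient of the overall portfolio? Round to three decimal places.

β_P = Σ w_i β_i = 0.28×0.63 + 0.31×1.72 + 0.31×1.42 + 0.10×1.90 = 1.3398

1.340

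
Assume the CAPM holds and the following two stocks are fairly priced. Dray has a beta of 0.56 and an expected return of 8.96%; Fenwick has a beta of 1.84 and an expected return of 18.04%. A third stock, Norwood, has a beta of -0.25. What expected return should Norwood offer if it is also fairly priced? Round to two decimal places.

MRP (SML slope) = (18.04% − 8.96%) / (1.84 − 0.56) = 9.08% / 1.28 = 7.0938%
R_f (intercept) = 8.96% − 0.56 × 7.0938% = 4.9875%
E(R_Norwood) = R_f + β × MRP = 4.9875% + -0.25 × 7.0938% = 3.21%

3.21%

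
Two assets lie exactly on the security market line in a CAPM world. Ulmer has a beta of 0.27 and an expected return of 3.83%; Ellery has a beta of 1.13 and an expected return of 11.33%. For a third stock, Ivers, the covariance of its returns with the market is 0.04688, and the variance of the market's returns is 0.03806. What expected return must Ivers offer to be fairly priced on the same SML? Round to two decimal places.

12.22%

MRP = (11.33% − 3.83%) / (1.13 − 0.27) = 8.7209%
R_f = 3.83% − 0.27 × 8.7209% = 1.4754%
β_Ivers = Cov / Var(R_m) = 0.04688 / 0.03806 = 1.2317
E(R_Ivers) = R_f + β × MRP = 1.4754% + 1.2317 × 8.7209% = 12.22%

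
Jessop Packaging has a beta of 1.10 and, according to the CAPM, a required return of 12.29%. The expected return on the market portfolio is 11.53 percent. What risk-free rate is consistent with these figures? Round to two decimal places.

3.93%

E(R) = R_f + β(E(R_m) − R_f) = R_f(1 − β) + β·E(R_m)
12.29% = R_f × (1 − 1.10) + 1.10 × 11.53%
12.29% = R_f × -0.10 + 12.6830%
R_f = (12.29% − 12.6830%) / -0.10 = 3.93%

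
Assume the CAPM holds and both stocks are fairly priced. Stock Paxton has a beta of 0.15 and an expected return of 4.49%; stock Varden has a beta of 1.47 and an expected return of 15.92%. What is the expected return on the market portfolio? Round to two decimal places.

11.85%

Both satisfy E(R) = R_f + β·MRP, so the slope of the SML is
MRP = (15.92% − 4.49%) / (1.47 − 0.15) = 11.43% / 1.32 = 8.6591%
R_f = E(R_Paxton) − β_Paxton·MRP = 4.49% − 0.15 × 8.6591% = 3.1911%
E(R_m) = R_f + MRP = 3.1911% + 8.6591% = 11.85%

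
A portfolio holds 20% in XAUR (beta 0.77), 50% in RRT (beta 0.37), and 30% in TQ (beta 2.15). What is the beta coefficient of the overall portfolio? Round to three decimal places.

β_P = Σ w_i β_i = 0.20×0.77 + 0.50×0.37 + 0.30×2.15 = 0.9840

0.984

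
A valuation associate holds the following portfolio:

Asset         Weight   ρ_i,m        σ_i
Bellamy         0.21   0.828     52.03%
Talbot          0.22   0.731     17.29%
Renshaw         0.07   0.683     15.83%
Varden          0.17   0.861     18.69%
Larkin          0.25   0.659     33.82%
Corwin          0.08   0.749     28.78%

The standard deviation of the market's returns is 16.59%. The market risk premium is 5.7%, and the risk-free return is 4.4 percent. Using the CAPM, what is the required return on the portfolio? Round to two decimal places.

β_Bellamy = 0.828 × 52.03% / 16.59% = 2.5968
β_Talbot = 0.731 × 17.29% / 16.59% = 0.7618
β_Renshaw = 0.683 × 15.83% / 16.59% = 0.6517
β_Varden = 0.861 × 18.69% / 16.59% = 0.9700
β_Larkin = 0.659 × 33.82% / 16.59% = 1.3434
β_Corwin = 0.749 × 28.78% / 16.59% = 1.2994
β_P = Σ w_i β_i = 0.21×2.5968 + 0.22×0.7618 + 0.07×0.6517 + 0.17×0.9700 + 0.25×1.3434 + 0.08×1.2994 = 1.3632
E(R_P) = R_f + β_P × MRP = 4.4% + 1.3632 × 5.7% = 12.17%

12.17%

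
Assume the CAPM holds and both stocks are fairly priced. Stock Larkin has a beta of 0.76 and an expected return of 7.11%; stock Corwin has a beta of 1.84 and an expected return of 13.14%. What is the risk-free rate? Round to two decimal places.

Both satisfy E(R) = R_f + β·MRP, so the slope of the SML is
MRP = (13.14% − 7.11%) / (1.84 − 0.76) = 6.03% / 1.08 = 5.5833%
R_f = E(R_Larkin) − β_Larkin·MRP = 7.11% − 0.76 × 5.5833% = 2.8667%

2.87%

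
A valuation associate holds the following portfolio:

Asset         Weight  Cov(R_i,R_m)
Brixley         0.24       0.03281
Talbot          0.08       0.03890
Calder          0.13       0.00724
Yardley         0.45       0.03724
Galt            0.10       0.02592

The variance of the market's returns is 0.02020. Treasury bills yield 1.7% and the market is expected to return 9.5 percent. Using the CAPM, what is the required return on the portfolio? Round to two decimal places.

β_Brixley = 0.03281 / 0.02020 = 1.6243
β_Talbot = 0.03890 / 0.02020 = 1.9257
β_Calder = 0.00724 / 0.02020 = 0.3584
β_Yardley = 0.03724 / 0.02020 = 1.8436
β_Galt = 0.02592 / 0.02020 = 1.2832
β_P = Σ w_i β_i = 0.24×1.6243 + 0.08×1.9257 + 0.13×0.3584 + 0.45×1.8436 + 0.10×1.2832 = 1.5484
MRP = 9.5% − 1.7% = 7.80%
E(R_P) = R_f + β_P × MRP = 1.7% + 1.5484 × 7.8% = 13.78%

13.78%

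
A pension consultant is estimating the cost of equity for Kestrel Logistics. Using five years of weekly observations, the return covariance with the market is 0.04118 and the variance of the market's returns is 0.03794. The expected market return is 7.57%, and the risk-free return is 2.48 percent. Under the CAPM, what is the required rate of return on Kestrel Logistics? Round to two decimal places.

β = Cov(R_i, R_m) / Var(R_m) = 0.04118 / 0.03794 = 1.0854
MRP = 7.57% − 2.48% = 5.09%
E(R) = R_f + β × MRP = 2.48% + 1.0854 × 5.09% = 8.00%

8.00%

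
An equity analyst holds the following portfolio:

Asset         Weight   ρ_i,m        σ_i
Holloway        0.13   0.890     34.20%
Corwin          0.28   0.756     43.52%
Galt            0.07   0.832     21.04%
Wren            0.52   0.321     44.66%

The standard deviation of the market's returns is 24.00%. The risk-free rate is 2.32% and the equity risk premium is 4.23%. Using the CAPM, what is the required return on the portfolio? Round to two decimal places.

β_Holloway = 0.890 × 34.20% / 24.00% = 1.2683
β_Corwin = 0.756 × 43.52% / 24.00% = 1.3709
β_Galt = 0.832 × 21.04% / 24.00% = 0.7294
β_Wren = 0.321 × 44.66% / 24.00% = 0.5973
β_P = Σ w_i β_i = 0.13×1.2683 + 0.28×1.3709 + 0.07×0.7294 + 0.52×0.5973 = 0.9104
E(R_P) = R_f + β_P × MRP = 2.32% + 0.9104 × 4.23% = 6.17%

6.17%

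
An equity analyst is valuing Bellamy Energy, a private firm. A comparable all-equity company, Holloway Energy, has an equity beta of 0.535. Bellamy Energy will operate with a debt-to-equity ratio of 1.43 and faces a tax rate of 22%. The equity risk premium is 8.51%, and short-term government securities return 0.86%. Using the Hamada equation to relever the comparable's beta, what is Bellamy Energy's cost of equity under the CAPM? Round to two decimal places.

10.49%

β_L = β_U × [1 + (1 − t)(D/E)] = 0.535 × [1 + (1 − 0.22) × 1.43]
    = 0.535 × [1 + 0.78 × 1.43] = 0.535 × 2.1154 = 1.1317
E(R) = R_f + β_L × MRP = 0.86% + 1.1317 × 8.51% = 10.49%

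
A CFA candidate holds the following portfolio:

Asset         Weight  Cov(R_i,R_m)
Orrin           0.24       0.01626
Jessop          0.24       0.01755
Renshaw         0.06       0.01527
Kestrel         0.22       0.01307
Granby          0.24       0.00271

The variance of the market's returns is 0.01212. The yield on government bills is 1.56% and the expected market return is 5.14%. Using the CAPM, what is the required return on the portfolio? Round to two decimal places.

5.27%

β_Orrin = 0.01626 / 0.01212 = 1.3416
β_Jessop = 0.01755 / 0.01212 = 1.4480
β_Renshaw = 0.01527 / 0.01212 = 1.2599
β_Kestrel = 0.01307 / 0.01212 = 1.0784
β_Granby = 0.00271 / 0.01212 = 0.2236
β_P = Σ w_i β_i = 0.24×1.3416 + 0.24×1.4480 + 0.06×1.2599 + 0.22×1.0784 + 0.24×0.2236 = 1.0360
MRP = 5.14% − 1.56% = 3.58%
E(R_P) = R_f + β_P × MRP = 1.56% + 1.0360 × 3.58% = 5.27%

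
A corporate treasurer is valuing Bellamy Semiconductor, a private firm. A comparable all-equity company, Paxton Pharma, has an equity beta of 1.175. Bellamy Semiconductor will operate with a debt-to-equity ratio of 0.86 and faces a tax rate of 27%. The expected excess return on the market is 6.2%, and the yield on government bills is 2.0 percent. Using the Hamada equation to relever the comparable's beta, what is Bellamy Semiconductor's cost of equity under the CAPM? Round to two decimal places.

13.86%

β_L = β_U × [1 + (1 − t)(D/E)] = 1.175 × [1 + (1 − 0.27) × 0.86]
    = 1.175 × [1 + 0.73 × 0.86] = 1.175 × 1.6278 = 1.9127
E(R) = R_f + β_L × MRP = 2.0% + 1.9127 × 6.2% = 13.86%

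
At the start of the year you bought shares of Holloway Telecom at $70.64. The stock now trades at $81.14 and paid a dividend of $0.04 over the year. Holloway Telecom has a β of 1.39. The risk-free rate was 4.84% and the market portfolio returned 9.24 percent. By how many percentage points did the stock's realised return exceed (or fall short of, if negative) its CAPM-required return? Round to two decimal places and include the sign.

+3.96%

Realised HPR = (P1 + D1 − P0) / P0 = (81.14 + 0.04 − 70.64) / 70.64 = 10.54 / 70.64 = 14.9207%
MRP = 9.24% − 4.84% = 4.40%
CAPM required = R_f + β·MRP = 4.84% + 1.39 × 4.40% = 10.9560%
α = realised − required = 14.9207% − 10.9560% = +3.96%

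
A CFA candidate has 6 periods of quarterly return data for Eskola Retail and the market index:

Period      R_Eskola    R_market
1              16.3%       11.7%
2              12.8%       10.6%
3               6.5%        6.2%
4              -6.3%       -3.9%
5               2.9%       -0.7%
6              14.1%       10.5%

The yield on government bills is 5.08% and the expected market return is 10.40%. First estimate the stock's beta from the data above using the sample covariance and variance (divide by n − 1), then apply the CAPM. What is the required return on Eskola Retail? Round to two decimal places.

11.76%

Mean R_i = (16.3 + 12.8 + 6.5 − 6.3 + 2.9 + 14.1) / 6 = 7.7167%
Mean R_m = (11.7 + 10.6 + 6.2 − 3.9 − 0.7 + 10.5) / 6 = 5.7333%
Σ(R_i − R̄_i)(R_m − R̄_m) = 271.8267  ⇒  Cov = 271.8267 / 5 = 54.3653
Σ(R_m − R̄_m)² = 216.4133  ⇒  Var(R_m) = 216.4133 / 5 = 43.2827
β = Cov / Var(R_m) = 54.3653 / 43.2827 = 1.2561
MRP = 10.40% − 5.08% = 5.32%
E(R) = R_f + β × MRP = 5.08% + 1.2561 × 5.32% = 11.76%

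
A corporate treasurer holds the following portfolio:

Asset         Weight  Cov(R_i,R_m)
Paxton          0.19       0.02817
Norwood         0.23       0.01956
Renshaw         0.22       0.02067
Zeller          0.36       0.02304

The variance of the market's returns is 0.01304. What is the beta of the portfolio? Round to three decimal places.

1.740

β_Paxton = 0.02817 / 0.01304 = 2.1603
β_Norwood = 0.01956 / 0.01304 = 1.5000
β_Renshaw = 0.02067 / 0.01304 = 1.5851
β_Zeller = 0.02304 / 0.01304 = 1.7669
β_P = Σ w_i β_i = 0.19×2.1603 + 0.23×1.5000 + 0.22×1.5851 + 0.36×1.7669 = 1.7403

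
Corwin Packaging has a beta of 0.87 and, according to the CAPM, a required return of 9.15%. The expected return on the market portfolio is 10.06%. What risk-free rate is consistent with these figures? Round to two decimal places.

E(R) = R_f + β(E(R_m) − R_f) = R_f(1 − β) + β·E(R_m)
9.15% = R_f × (1 − 0.87) + 0.87 × 10.06%
9.15% = R_f × 0.13 + 8.7522%
R_f = (9.15% − 8.7522%) / 0.13 = 3.06%

3.06%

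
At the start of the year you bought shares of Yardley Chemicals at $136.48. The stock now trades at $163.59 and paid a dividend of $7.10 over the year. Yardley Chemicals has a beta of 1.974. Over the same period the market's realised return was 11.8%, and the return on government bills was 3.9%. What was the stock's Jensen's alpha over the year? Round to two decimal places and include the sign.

Realised HPR = (P1 + D1 − P0) / P0 = (163.59 + 7.10 − 136.48) / 136.48 = 34.21 / 136.48 = 25.0659%
MRP = 11.8% − 3.9% = 7.90%
CAPM required = R_f + β·MRP = 3.9% + 1.974 × 7.9% = 19.4946%
α = realised − required = 25.0659% − 19.4946% = +5.57%

+5.57%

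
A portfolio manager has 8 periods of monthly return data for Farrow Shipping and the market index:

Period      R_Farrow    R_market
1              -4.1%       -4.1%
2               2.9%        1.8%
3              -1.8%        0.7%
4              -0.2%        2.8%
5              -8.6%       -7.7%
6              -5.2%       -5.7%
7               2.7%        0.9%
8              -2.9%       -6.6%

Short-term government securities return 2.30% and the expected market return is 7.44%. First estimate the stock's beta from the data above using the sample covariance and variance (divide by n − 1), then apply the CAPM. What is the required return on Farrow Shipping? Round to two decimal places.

Mean R_i = (-4.1 + 2.9 − 1.8 − 0.2 − 8.6 − 5.2 + 2.7 − 2.9) / 8 = -2.1500%
Mean R_m = (-4.1 + 1.8 + 0.7 + 2.8 − 7.7 − 5.7 + 0.9 − 6.6) / 8 = -2.2375%
Σ(R_i − R̄_i)(R_m − R̄_m) = 99.1550  ⇒  Cov = 99.1550 / 7 = 14.1650
Σ(R_m − R̄_m)² = 124.4788  ⇒  Var(R_m) = 124.4788 / 7 = 17.7827
β = Cov / Var(R_m) = 14.1650 / 17.7827 = 0.7966
MRP = 7.44% − 2.30% = 5.14%
E(R) = R_f + β × MRP = 2.30% + 0.7966 × 5.14% = 6.39%

6.39%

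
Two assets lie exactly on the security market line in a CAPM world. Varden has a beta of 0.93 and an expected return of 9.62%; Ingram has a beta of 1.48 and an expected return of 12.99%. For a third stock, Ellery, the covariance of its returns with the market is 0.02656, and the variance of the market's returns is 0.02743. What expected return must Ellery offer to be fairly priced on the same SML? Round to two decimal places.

MRP = (12.99% − 9.62%) / (1.48 − 0.93) = 6.1273%
R_f = 9.62% − 0.93 × 6.1273% = 3.9216%
β_Ellery = Cov / Var(R_m) = 0.02656 / 0.02743 = 0.9683
E(R_Ellery) = R_f + β × MRP = 3.9216% + 0.9683 × 6.1273% = 9.85%

9.85%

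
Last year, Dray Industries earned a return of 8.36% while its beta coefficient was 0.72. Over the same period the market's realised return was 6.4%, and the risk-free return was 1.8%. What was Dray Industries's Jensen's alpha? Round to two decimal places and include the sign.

+3.25%

Market excess return = 6.4% − 1.8% = 4.60%
CAPM benchmark = R_f + β(R_m − R_f) = 1.8% + 0.72 × 4.6% = 5.1120%
α = actual − benchmark = 8.36% − 5.1120% = +3.25%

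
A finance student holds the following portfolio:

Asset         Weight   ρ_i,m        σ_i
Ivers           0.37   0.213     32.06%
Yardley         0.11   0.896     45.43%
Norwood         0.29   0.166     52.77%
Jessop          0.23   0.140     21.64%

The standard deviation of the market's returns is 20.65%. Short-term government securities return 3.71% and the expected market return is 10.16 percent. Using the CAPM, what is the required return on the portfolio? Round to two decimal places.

β_Ivers = 0.213 × 32.06% / 20.65% = 0.3307
β_Yardley = 0.896 × 45.43% / 20.65% = 1.9712
β_Norwood = 0.166 × 52.77% / 20.65% = 0.4242
β_Jessop = 0.140 × 21.64% / 20.65% = 0.1467
β_P = Σ w_i β_i = 0.37×0.3307 + 0.11×1.9712 + 0.29×0.4242 + 0.23×0.1467 = 0.4960
MRP = 10.16% − 3.71% = 6.45%
E(R_P) = R_f + β_P × MRP = 3.71% + 0.4960 × 6.45% = 6.91%

6.91%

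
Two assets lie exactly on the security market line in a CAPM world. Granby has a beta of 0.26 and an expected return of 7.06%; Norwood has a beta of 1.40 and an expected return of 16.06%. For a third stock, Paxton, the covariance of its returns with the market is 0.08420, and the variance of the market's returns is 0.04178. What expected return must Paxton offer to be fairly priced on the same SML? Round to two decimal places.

20.92%

MRP = (16.06% − 7.06%) / (1.40 − 0.26) = 7.8947%
R_f = 7.06% − 0.26 × 7.8947% = 5.0074%
β_Paxton = Cov / Var(R_m) = 0.08420 / 0.04178 = 2.0153
E(R_Paxton) = R_f + β × MRP = 5.0074% + 2.0153 × 7.8947% = 20.92%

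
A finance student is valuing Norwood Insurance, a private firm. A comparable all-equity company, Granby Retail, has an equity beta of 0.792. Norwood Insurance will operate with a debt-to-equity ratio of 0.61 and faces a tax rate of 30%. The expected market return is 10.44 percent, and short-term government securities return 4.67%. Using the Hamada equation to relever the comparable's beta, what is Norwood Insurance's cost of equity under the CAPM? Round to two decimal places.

β_L = β_U × [1 + (1 − t)(D/E)] = 0.792 × [1 + (1 − 0.30) × 0.61]
    = 0.792 × [1 + 0.70 × 0.61] = 0.792 × 1.4270 = 1.1302
MRP = 10.44% − 4.67% = 5.77%
E(R) = R_f + β_L × MRP = 4.67% + 1.1302 × 5.77% = 11.19%

11.19%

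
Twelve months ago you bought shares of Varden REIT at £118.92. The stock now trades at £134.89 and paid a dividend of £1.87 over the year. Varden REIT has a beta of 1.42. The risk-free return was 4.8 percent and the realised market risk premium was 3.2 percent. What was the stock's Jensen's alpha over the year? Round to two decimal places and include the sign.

Realised HPR = (P1 + D1 − P0) / P0 = (134.89 + 1.87 − 118.92) / 118.92 = 17.84 / 118.92 = 15.0017%
CAPM required = R_f + β·MRP = 4.8% + 1.42 × 3.2% = 9.3440%
α = realised − required = 15.0017% − 9.3440% = +5.66%

+5.66%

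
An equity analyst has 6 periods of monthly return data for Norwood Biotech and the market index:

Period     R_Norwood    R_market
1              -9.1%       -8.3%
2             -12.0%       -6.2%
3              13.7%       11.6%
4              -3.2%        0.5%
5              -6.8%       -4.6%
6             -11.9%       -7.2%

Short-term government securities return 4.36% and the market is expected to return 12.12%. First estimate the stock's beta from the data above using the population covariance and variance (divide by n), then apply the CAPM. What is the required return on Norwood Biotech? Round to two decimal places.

14.14%

Mean R_i = (-9.1 − 12.0 + 13.7 − 3.2 − 6.8 − 11.9) / 6 = -4.8833%
Mean R_m = (-8.3 − 6.2 + 11.6 + 0.5 − 4.6 − 7.2) / 6 = -2.3667%
Σ(R_i − R̄_i)(R_m − R̄_m) = 354.8667  ⇒  Cov = 354.8667 / 6 = 59.1445
Σ(R_m − R̄_m)² = 281.5333  ⇒  Var(R_m) = 281.5333 / 6 = 46.9222
β = Cov / Var(R_m) = 59.1445 / 46.9222 = 1.2605
MRP = 12.12% − 4.36% = 7.76%
E(R) = R_f + β × MRP = 4.36% + 1.2605 × 7.76% = 14.14%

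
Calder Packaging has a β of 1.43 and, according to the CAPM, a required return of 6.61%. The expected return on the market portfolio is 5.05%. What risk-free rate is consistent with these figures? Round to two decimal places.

1.42%

E(R) = R_f + β(E(R_m) − R_f) = R_f(1 − β) + β·E(R_m)
6.61% = R_f × (1 − 1.43) + 1.43 × 5.05%
6.61% = R_f × -0.43 + 7.2215%
R_f = (6.61% − 7.2215%) / -0.43 = 1.42%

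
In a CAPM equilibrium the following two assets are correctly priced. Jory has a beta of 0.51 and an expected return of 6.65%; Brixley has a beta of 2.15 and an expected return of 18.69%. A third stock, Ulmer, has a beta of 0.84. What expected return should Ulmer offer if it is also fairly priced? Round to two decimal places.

MRP (SML slope) = (18.69% − 6.65%) / (2.15 − 0.51) = 12.04% / 1.64 = 7.3415%
R_f (intercept) = 6.65% − 0.51 × 7.3415% = 2.9058%
E(R_Ulmer) = R_f + β × MRP = 2.9058% + 0.84 × 7.3415% = 9.07%

9.07%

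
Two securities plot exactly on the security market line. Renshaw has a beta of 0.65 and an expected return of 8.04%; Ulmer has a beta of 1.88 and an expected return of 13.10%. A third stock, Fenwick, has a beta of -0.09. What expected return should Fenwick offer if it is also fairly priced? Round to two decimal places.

MRP (SML slope) = (13.10% − 8.04%) / (1.88 − 0.65) = 5.06% / 1.23 = 4.1138%
R_f (intercept) = 8.04% − 0.65 × 4.1138% = 5.3660%
E(R_Fenwick) = R_f + β × MRP = 5.3660% + -0.09 × 4.1138% = 5.00%

5.00%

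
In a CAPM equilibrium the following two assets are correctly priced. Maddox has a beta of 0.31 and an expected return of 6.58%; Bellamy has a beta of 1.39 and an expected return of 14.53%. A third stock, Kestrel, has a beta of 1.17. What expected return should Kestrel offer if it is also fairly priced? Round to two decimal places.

12.91%

MRP (SML slope) = (14.53% − 6.58%) / (1.39 − 0.31) = 7.95% / 1.08 = 7.3611%
R_f (intercept) = 6.58% − 0.31 × 7.3611% = 4.2981%
E(R_Kestrel) = R_f + β × MRP = 4.2981% + 1.17 × 7.3611% = 12.91%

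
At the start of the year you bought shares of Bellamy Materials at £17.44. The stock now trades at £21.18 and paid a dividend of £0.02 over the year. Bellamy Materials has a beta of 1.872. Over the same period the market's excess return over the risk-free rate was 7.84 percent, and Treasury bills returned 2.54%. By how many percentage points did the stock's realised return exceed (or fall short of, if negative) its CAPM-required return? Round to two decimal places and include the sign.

Realised HPR = (P1 + D1 − P0) / P0 = (21.18 + 0.02 − 17.44) / 17.44 = 3.76 / 17.44 = 21.5596%
CAPM required = R_f + β·MRP = 2.54% + 1.872 × 7.84% = 17.21648%
α = realised − required = 21.5596% − 17.21648% = +4.34%

+4.34%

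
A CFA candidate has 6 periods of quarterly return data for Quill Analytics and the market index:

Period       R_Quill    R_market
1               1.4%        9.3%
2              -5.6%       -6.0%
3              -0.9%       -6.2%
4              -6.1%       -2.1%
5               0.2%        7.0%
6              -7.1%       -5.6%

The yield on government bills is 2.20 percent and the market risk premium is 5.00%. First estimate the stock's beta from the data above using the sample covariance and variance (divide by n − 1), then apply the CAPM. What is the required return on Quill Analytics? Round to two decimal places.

4.16%

Mean R_i = (1.4 − 5.6 − 0.9 − 6.1 + 0.2 − 7.1) / 6 = -3.0167%
Mean R_m = (9.3 − 6.0 − 6.2 − 2.1 + 7.0 − 5.6) / 6 = -0.6000%
Σ(R_i − R̄_i)(R_m − R̄_m) = 95.3100  ⇒  Cov = 95.3100 / 5 = 19.0620
Σ(R_m − R̄_m)² = 243.5400  ⇒  Var(R_m) = 243.5400 / 5 = 48.7080
β = Cov / Var(R_m) = 19.0620 / 48.7080 = 0.3914
E(R) = R_f + β × MRP = 2.20% + 0.3914 × 5.00% = 4.16%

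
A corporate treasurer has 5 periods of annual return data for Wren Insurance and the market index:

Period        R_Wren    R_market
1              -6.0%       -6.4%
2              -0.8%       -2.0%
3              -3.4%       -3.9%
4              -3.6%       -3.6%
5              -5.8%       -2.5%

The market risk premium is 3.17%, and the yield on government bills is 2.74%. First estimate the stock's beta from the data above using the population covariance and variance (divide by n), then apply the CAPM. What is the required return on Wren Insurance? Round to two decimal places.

Mean R_i = (-6.0 − 0.8 − 3.4 − 3.6 − 5.8) / 5 = -3.9200%
Mean R_m = (-6.4 − 2.0 − 3.9 − 3.6 − 2.5) / 5 = -3.6800%
Σ(R_i − R̄_i)(R_m − R̄_m) = 8.5920  ⇒  Cov = 8.5920 / 5 = 1.7184
Σ(R_m − R̄_m)² = 11.6680  ⇒  Var(R_m) = 11.6680 / 5 = 2.3336
β = Cov / Var(R_m) = 1.7184 / 2.3336 = 0.7364
E(R) = R_f + β × MRP = 2.74% + 0.7364 × 3.17% = 5.07%

5.07%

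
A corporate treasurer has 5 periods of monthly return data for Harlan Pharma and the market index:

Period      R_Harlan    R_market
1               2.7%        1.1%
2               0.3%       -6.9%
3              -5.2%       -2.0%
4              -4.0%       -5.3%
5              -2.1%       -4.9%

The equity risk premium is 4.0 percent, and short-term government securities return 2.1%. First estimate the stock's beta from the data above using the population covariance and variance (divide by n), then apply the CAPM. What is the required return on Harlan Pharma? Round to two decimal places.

3.39%

Mean R_i = (2.7 + 0.3 − 5.2 − 4.0 − 2.1) / 5 = -1.6600%
Mean R_m = (1.1 − 6.9 − 2.0 − 5.3 − 4.9) / 5 = -3.6000%
Σ(R_i − R̄_i)(R_m − R̄_m) = 12.9100  ⇒  Cov = 12.9100 / 5 = 2.5820
Σ(R_m − R̄_m)² = 40.1200  ⇒  Var(R_m) = 40.1200 / 5 = 8.0240
β = Cov / Var(R_m) = 2.5820 / 8.0240 = 0.3218
E(R) = R_f + β × MRP = 2.1% + 0.3218 × 4.0% = 3.39%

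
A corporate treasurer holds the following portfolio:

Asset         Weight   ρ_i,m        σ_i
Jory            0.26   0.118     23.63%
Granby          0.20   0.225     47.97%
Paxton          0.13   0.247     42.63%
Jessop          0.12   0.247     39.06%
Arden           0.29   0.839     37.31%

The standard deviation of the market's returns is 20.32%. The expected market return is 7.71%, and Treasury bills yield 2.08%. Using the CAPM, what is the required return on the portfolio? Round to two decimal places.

β_Jory = 0.118 × 23.63% / 20.32% = 0.1372
β_Granby = 0.225 × 47.97% / 20.32% = 0.5312
β_Paxton = 0.247 × 42.63% / 20.32% = 0.5182
β_Jessop = 0.247 × 39.06% / 20.32% = 0.4748
β_Arden = 0.839 × 37.31% / 20.32% = 1.5405
β_P = Σ w_i β_i = 0.26×0.1372 + 0.20×0.5312 + 0.13×0.5182 + 0.12×0.4748 + 0.29×1.5405 = 0.7130
MRP = 7.71% − 2.08% = 5.63%
E(R_P) = R_f + β_P × MRP = 2.08% + 0.7130 × 5.63% = 6.09%

6.09%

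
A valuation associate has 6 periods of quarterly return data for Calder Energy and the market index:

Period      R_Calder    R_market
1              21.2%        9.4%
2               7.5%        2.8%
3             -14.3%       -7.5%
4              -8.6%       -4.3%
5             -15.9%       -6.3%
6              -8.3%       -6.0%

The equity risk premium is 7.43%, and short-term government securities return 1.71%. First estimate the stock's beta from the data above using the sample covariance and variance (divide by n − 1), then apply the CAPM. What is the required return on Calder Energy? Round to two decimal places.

17.63%

Mean R_i = (21.2 + 7.5 − 14.3 − 8.6 − 15.9 − 8.3) / 6 = -3.0667%
Mean R_m = (9.4 + 2.8 − 7.5 − 4.3 − 6.3 − 6.0) / 6 = -1.9833%
Σ(R_i − R̄_i)(R_m − R̄_m) = 477.9867  ⇒  Cov = 477.9867 / 5 = 95.5973
Σ(R_m − R̄_m)² = 223.0283  ⇒  Var(R_m) = 223.0283 / 5 = 44.6057
β = Cov / Var(R_m) = 95.5973 / 44.6057 = 2.1432
E(R) = R_f + β × MRP = 1.71% + 2.1432 × 7.43% = 17.63%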